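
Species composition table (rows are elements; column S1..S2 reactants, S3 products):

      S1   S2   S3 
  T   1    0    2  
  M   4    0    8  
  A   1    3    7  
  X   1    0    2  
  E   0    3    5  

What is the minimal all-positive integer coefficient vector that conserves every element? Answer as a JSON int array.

T: 6·1+5·0 = 6 | 3·2 = 6
M: 6·4+5·0 = 24 | 3·8 = 24
A: 6·1+5·3 = 21 | 3·7 = 21
X: 6·1+5·0 = 6 | 3·2 = 6
E: 6·0+5·3 = 15 | 3·5 = 15
gcd(6,5,3) = 1

Coefficients: [6, 5, 3]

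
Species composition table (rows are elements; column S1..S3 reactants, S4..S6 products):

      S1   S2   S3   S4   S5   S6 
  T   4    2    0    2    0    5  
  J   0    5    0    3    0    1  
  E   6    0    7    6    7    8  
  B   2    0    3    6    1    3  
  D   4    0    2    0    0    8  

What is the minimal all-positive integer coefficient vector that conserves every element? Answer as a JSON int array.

Coefficients: [5, 2, 6, 2, 4, 4]

T: 5·4+2·2+6·0 = 24 | 2·2+4·0+4·5 = 24
J: 5·0+2·5+6·0 = 10 | 2·3+4·0+4·1 = 10
E: 5·6+2·0+6·7 = 72 | 2·6+4·7+4·8 = 72
B: 5·2+2·0+6·3 = 28 | 2·6+4·1+4·3 = 28
D: 5·4+2·0+6·2 = 32 | 2·0+4·0+4·8 = 32
gcd(5,2,6,2,4,4) = 1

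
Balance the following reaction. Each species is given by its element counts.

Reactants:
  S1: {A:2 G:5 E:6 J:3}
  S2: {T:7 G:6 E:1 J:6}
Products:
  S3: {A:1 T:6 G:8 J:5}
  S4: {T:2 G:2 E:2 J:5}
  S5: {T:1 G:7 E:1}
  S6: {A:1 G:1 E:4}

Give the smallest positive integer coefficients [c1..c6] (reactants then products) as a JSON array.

A: 5·2+5·0 = 10 | 4·1+5·0+1·0+6·1 = 10
T: 5·0+5·7 = 35 | 4·6+5·2+1·1+6·0 = 35
G: 5·5+5·6 = 55 | 4·8+5·2+1·7+6·1 = 55
E: 5·6+5·1 = 35 | 4·0+5·2+1·1+6·4 = 35
J: 5·3+5·6 = 45 | 4·5+5·5+1·0+6·0 = 45
gcd(5,5,4,5,1,6) = 1

Coefficients: [5, 5, 4, 5, 1, 6]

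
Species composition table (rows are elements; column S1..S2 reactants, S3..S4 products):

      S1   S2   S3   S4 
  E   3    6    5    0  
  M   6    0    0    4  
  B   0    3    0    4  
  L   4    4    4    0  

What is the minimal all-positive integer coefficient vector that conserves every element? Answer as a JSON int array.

E: 2·3+4·6 = 30 | 6·5+3·0 = 30
M: 2·6+4·0 = 12 | 6·0+3·4 = 12
B: 2·0+4·3 = 12 | 6·0+3·4 = 12
L: 2·4+4·4 = 24 | 6·4+3·0 = 24
gcd(2,4,6,3) = 1

Coefficients: [2, 4, 6, 3]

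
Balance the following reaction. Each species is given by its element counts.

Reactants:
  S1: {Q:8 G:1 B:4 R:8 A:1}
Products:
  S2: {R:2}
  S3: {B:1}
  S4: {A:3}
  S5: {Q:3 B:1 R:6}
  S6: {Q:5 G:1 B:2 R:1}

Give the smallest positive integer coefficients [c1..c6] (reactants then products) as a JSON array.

Q: 6·8 = 48 | 3·0+6·0+2·0+6·3+6·5 = 48
G: 6·1 = 6 | 3·0+6·0+2·0+6·0+6·1 = 6
B: 6·4 = 24 | 3·0+6·1+2·0+6·1+6·2 = 24
R: 6·8 = 48 | 3·2+6·0+2·0+6·6+6·1 = 48
A: 6·1 = 6 | 3·0+6·0+2·3+6·0+6·0 = 6
gcd(6,3,6,2,6,6) = 1

Coefficients: [6, 3, 6, 2, 6, 6]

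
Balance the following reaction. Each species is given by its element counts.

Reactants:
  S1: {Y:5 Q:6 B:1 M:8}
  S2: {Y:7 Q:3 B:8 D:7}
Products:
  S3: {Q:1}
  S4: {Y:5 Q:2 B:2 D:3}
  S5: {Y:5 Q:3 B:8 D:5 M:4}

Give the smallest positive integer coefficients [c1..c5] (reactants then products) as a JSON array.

Coefficients: [2, 5, 5, 5, 4]

Y: 2·5+5·7 = 45 | 5·0+5·5+4·5 = 45
Q: 2·6+5·3 = 27 | 5·1+5·2+4·3 = 27
B: 2·1+5·8 = 42 | 5·0+5·2+4·8 = 42
D: 2·0+5·7 = 35 | 5·0+5·3+4·5 = 35
M: 2·8+5·0 = 16 | 5·0+5·0+4·4 = 16
gcd(2,5,5,5,4) = 1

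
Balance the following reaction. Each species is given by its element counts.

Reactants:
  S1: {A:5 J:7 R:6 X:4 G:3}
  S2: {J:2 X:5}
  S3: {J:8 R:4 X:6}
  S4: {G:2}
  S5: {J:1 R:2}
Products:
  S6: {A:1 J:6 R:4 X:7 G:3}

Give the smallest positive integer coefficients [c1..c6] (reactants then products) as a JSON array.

A: 1·5+5·0+1·0+6·0+5·0 = 5 | 5·1 = 5
J: 1·7+5·2+1·8+6·0+5·1 = 30 | 5·6 = 30
R: 1·6+5·0+1·4+6·0+5·2 = 20 | 5·4 = 20
X: 1·4+5·5+1·6+6·0+5·0 = 35 | 5·7 = 35
G: 1·3+5·0+1·0+6·2+5·0 = 15 | 5·3 = 15
gcd(1,5,1,6,5,5) = 1

Coefficients: [1, 5, 1, 6, 5, 5]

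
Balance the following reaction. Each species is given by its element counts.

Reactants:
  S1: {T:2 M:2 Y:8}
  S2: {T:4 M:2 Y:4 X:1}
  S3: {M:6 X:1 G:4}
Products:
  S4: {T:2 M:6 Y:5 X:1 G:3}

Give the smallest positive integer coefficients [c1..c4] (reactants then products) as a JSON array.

Coefficients: [2, 1, 3, 4]

T: 2·2+1·4+3·0 = 8 | 4·2 = 8
M: 2·2+1·2+3·6 = 24 | 4·6 = 24
Y: 2·8+1·4+3·0 = 20 | 4·5 = 20
X: 2·0+1·1+3·1 = 4 | 4·1 = 4
G: 2·0+1·0+3·4 = 12 | 4·3 = 12
gcd(2,1,3,4) = 1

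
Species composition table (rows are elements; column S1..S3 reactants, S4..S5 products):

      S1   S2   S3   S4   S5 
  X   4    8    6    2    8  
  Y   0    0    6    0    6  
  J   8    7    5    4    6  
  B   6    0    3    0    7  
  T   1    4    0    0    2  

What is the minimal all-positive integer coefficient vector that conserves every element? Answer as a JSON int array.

Coefficients: [2, 1, 3, 5, 3]

X: 2·4+1·8+3·6 = 34 | 5·2+3·8 = 34
Y: 2·0+1·0+3·6 = 18 | 5·0+3·6 = 18
J: 2·8+1·7+3·5 = 38 | 5·4+3·6 = 38
B: 2·6+1·0+3·3 = 21 | 5·0+3·7 = 21
T: 2·1+1·4+3·0 = 6 | 5·0+3·2 = 6
gcd(2,1,3,5,3) = 1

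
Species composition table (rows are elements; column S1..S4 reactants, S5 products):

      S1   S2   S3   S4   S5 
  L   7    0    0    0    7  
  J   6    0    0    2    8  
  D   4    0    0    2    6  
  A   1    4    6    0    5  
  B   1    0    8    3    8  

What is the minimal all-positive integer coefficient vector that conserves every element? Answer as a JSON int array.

L: 4·7+1·0+2·0+4·0 = 28 | 4·7 = 28
J: 4·6+1·0+2·0+4·2 = 32 | 4·8 = 32
D: 4·4+1·0+2·0+4·2 = 24 | 4·6 = 24
A: 4·1+1·4+2·6+4·0 = 20 | 4·5 = 20
B: 4·1+1·0+2·8+4·3 = 32 | 4·8 = 32
gcd(4,1,2,4,4) = 1

Coefficients: [4, 1, 2, 4, 4]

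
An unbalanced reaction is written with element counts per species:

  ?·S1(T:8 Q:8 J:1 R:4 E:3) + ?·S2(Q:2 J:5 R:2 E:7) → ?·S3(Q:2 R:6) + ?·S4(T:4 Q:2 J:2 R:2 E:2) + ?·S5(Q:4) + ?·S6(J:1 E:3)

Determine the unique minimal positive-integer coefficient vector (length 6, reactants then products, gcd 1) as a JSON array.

Coefficients: [3, 3, 1, 6, 4, 6]

T: 3·8+3·0 = 24 | 1·0+6·4+4·0+6·0 = 24
Q: 3·8+3·2 = 30 | 1·2+6·2+4·4+6·0 = 30
J: 3·1+3·5 = 18 | 1·0+6·2+4·0+6·1 = 18
R: 3·4+3·2 = 18 | 1·6+6·2+4·0+6·0 = 18
E: 3·3+3·7 = 30 | 1·0+6·2+4·0+6·3 = 30
gcd(3,3,1,6,4,6) = 1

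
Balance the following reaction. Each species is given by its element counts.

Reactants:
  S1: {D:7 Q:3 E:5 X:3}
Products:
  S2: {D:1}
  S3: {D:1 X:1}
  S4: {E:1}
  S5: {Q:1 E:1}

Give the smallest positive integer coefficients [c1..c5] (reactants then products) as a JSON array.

D: 1·7 = 7 | 4·1+3·1+2·0+3·0 = 7
Q: 1·3 = 3 | 4·0+3·0+2·0+3·1 = 3
E: 1·5 = 5 | 4·0+3·0+2·1+3·1 = 5
X: 1·3 = 3 | 4·0+3·1+2·0+3·0 = 3
gcd(1,4,3,2,3) = 1

Coefficients: [1, 4, 3, 2, 3]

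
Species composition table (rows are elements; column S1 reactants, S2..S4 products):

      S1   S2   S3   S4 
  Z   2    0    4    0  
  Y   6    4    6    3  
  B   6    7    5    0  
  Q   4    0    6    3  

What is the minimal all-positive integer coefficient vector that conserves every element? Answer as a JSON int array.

Z: 6·2 = 12 | 3·0+3·4+2·0 = 12
Y: 6·6 = 36 | 3·4+3·6+2·3 = 36
B: 6·6 = 36 | 3·7+3·5+2·0 = 36
Q: 6·4 = 24 | 3·0+3·6+2·3 = 24
gcd(6,3,3,2) = 1

Coefficients: [6, 3, 3, 2]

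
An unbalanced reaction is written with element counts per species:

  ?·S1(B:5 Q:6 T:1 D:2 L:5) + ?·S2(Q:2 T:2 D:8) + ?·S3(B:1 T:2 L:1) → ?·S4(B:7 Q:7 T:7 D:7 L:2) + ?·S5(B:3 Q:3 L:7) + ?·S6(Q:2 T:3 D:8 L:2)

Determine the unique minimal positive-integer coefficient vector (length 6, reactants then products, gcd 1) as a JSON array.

Coefficients: [3, 2, 5, 2, 2, 1]

B: 3·5+2·0+5·1 = 20 | 2·7+2·3+1·0 = 20
Q: 3·6+2·2+5·0 = 22 | 2·7+2·3+1·2 = 22
T: 3·1+2·2+5·2 = 17 | 2·7+2·0+1·3 = 17
D: 3·2+2·8+5·0 = 22 | 2·7+2·0+1·8 = 22
L: 3·5+2·0+5·1 = 20 | 2·2+2·7+1·2 = 20
gcd(3,2,5,2,2,1) = 1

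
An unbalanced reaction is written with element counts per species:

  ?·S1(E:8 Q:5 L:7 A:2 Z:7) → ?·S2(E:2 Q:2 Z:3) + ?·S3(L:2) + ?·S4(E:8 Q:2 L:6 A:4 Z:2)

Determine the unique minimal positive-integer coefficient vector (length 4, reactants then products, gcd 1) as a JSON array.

E: 2·8 = 16 | 4·2+4·0+1·8 = 16
Q: 2·5 = 10 | 4·2+4·0+1·2 = 10
L: 2·7 = 14 | 4·0+4·2+1·6 = 14
A: 2·2 = 4 | 4·0+4·0+1·4 = 4
Z: 2·7 = 14 | 4·3+4·0+1·2 = 14
gcd(2,4,4,1) = 1

Coefficients: [2, 4, 4, 1]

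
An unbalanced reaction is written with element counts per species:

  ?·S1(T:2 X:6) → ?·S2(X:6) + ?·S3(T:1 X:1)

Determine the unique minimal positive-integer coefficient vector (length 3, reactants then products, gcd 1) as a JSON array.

Coefficients: [3, 2, 6]

T: 3·2 = 6 | 2·0+6·1 = 6
X: 3·6 = 18 | 2·6+6·1 = 18
gcd(3,2,6) = 1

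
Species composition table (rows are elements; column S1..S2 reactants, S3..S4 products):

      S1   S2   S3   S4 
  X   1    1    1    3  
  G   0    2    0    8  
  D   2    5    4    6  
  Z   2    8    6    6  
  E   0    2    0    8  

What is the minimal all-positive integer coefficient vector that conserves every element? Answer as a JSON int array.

Coefficients: [5, 4, 6, 1]

X: 5·1+4·1 = 9 | 6·1+1·3 = 9
G: 5·0+4·2 = 8 | 6·0+1·8 = 8
D: 5·2+4·5 = 30 | 6·4+1·6 = 30
Z: 5·2+4·8 = 42 | 6·6+1·6 = 42
E: 5·0+4·2 = 8 | 6·0+1·8 = 8
gcd(5,4,6,1) = 1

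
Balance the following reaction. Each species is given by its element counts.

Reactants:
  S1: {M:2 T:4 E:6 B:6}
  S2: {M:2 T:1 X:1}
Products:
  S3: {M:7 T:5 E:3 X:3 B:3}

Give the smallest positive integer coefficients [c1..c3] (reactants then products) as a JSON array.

M: 1·2+6·2 = 14 | 2·7 = 14
T: 1·4+6·1 = 10 | 2·5 = 10
E: 1·6+6·0 = 6 | 2·3 = 6
X: 1·0+6·1 = 6 | 2·3 = 6
B: 1·6+6·0 = 6 | 2·3 = 6
gcd(1,6,2) = 1

Coefficients: [1, 6, 2]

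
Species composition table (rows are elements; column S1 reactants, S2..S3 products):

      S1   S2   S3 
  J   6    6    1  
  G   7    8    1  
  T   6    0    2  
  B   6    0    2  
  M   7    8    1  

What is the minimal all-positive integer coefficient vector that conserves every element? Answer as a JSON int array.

Coefficients: [2, 1, 6]

J: 2·6 = 12 | 1·6+6·1 = 12
G: 2·7 = 14 | 1·8+6·1 = 14
T: 2·6 = 12 | 1·0+6·2 = 12
B: 2·6 = 12 | 1·0+6·2 = 12
M: 2·7 = 14 | 1·8+6·1 = 14
gcd(2,1,6) = 1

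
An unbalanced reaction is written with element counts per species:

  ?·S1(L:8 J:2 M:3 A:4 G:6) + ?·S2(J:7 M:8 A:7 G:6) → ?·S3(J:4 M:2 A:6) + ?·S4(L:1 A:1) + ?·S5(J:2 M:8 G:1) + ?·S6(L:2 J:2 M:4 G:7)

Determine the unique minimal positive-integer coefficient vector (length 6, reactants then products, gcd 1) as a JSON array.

L: 2·8+4·0 = 16 | 5·0+6·1+1·0+5·2 = 16
J: 2·2+4·7 = 32 | 5·4+6·0+1·2+5·2 = 32
M: 2·3+4·8 = 38 | 5·2+6·0+1·8+5·4 = 38
A: 2·4+4·7 = 36 | 5·6+6·1+1·0+5·0 = 36
G: 2·6+4·6 = 36 | 5·0+6·0+1·1+5·7 = 36
gcd(2,4,5,6,1,5) = 1

Coefficients: [2, 4, 5, 6, 1, 5]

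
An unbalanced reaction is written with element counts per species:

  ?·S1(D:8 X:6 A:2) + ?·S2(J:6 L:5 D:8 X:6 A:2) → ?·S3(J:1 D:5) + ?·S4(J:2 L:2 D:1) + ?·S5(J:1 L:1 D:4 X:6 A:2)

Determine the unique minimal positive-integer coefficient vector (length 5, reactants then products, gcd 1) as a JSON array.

Coefficients: [2, 3, 3, 5, 5]

J: 2·0+3·6 = 18 | 3·1+5·2+5·1 = 18
L: 2·0+3·5 = 15 | 3·0+5·2+5·1 = 15
D: 2·8+3·8 = 40 | 3·5+5·1+5·4 = 40
X: 2·6+3·6 = 30 | 3·0+5·0+5·6 = 30
A: 2·2+3·2 = 10 | 3·0+5·0+5·2 = 10
gcd(2,3,3,5,5) = 1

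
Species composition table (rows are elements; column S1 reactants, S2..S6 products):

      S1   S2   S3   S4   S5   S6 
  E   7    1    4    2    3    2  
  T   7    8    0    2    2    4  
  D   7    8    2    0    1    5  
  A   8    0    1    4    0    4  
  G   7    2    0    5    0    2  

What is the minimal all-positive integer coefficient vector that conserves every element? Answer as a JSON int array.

E: 6·7 = 42 | 1·1+4·4+6·2+1·3+5·2 = 42
T: 6·7 = 42 | 1·8+4·0+6·2+1·2+5·4 = 42
D: 6·7 = 42 | 1·8+4·2+6·0+1·1+5·5 = 42
A: 6·8 = 48 | 1·0+4·1+6·4+1·0+5·4 = 48
G: 6·7 = 42 | 1·2+4·0+6·5+1·0+5·2 = 42
gcd(6,1,4,6,1,5) = 1

Coefficients: [6, 1, 4, 6, 1, 5]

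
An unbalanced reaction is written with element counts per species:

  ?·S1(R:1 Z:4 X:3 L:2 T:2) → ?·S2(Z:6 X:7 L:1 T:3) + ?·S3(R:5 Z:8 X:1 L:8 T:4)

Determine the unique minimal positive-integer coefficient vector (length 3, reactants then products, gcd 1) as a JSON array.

R: 5·1 = 5 | 2·0+1·5 = 5
Z: 5·4 = 20 | 2·6+1·8 = 20
X: 5·3 = 15 | 2·7+1·1 = 15
L: 5·2 = 10 | 2·1+1·8 = 10
T: 5·2 = 10 | 2·3+1·4 = 10
gcd(5,2,1) = 1

Coefficients: [5, 2, 1]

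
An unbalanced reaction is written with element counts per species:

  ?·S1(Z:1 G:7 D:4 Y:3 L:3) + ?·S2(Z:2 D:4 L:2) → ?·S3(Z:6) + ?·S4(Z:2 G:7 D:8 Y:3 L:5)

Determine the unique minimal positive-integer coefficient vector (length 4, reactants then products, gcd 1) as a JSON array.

Coefficients: [6, 6, 1, 6]

Z: 6·1+6·2 = 18 | 1·6+6·2 = 18
G: 6·7+6·0 = 42 | 1·0+6·7 = 42
D: 6·4+6·4 = 48 | 1·0+6·8 = 48
Y: 6·3+6·0 = 18 | 1·0+6·3 = 18
L: 6·3+6·2 = 30 | 1·0+6·5 = 30
gcd(6,6,1,6) = 1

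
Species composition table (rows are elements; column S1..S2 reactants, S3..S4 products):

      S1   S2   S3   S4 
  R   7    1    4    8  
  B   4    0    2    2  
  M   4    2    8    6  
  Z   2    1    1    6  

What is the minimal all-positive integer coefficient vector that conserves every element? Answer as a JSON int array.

R: 1·7+5·1 = 12 | 1·4+1·8 = 12
B: 1·4+5·0 = 4 | 1·2+1·2 = 4
M: 1·4+5·2 = 14 | 1·8+1·6 = 14
Z: 1·2+5·1 = 7 | 1·1+1·6 = 7
gcd(1,5,1,1) = 1

Coefficients: [1, 5, 1, 1]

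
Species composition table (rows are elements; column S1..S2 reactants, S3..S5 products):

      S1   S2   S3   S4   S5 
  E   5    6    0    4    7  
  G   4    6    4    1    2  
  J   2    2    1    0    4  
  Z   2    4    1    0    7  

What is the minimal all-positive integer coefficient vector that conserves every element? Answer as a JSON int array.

Coefficients: [4, 3, 6, 6, 2]

E: 4·5+3·6 = 38 | 6·0+6·4+2·7 = 38
G: 4·4+3·6 = 34 | 6·4+6·1+2·2 = 34
J: 4·2+3·2 = 14 | 6·1+6·0+2·4 = 14
Z: 4·2+3·4 = 20 | 6·1+6·0+2·7 = 20
gcd(4,3,6,6,2) = 1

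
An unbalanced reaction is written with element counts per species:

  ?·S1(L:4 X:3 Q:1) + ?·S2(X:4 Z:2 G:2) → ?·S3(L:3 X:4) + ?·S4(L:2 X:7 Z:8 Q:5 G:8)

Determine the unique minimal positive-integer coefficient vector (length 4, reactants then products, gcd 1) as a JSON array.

Coefficients: [5, 4, 6, 1]

L: 5·4+4·0 = 20 | 6·3+1·2 = 20
X: 5·3+4·4 = 31 | 6·4+1·7 = 31
Z: 5·0+4·2 = 8 | 6·0+1·8 = 8
Q: 5·1+4·0 = 5 | 6·0+1·5 = 5
G: 5·0+4·2 = 8 | 6·0+1·8 = 8
gcd(5,4,6,1) = 1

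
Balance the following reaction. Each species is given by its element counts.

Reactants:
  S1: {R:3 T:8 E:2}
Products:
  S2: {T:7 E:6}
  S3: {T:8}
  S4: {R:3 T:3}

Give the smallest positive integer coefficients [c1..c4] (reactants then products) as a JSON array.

Coefficients: [3, 1, 1, 3]

R: 3·3 = 9 | 1·0+1·0+3·3 = 9
T: 3·8 = 24 | 1·7+1·8+3·3 = 24
E: 3·2 = 6 | 1·6+1·0+3·0 = 6
gcd(3,1,1,3) = 1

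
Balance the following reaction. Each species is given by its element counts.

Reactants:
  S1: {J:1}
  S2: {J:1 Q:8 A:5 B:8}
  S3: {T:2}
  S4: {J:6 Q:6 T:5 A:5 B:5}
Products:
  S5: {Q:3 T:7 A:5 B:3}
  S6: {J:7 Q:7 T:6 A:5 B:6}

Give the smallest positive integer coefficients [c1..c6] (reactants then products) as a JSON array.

Coefficients: [4, 1, 6, 5, 1, 5]

J: 4·1+1·1+6·0+5·6 = 35 | 1·0+5·7 = 35
Q: 4·0+1·8+6·0+5·6 = 38 | 1·3+5·7 = 38
T: 4·0+1·0+6·2+5·5 = 37 | 1·7+5·6 = 37
A: 4·0+1·5+6·0+5·5 = 30 | 1·5+5·5 = 30
B: 4·0+1·8+6·0+5·5 = 33 | 1·3+5·6 = 33
gcd(4,1,6,5,1,5) = 1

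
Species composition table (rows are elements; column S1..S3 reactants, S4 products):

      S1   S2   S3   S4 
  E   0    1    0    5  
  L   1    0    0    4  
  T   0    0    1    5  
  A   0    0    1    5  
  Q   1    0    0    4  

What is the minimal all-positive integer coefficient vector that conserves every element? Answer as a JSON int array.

E: 4·0+5·1+5·0 = 5 | 1·5 = 5
L: 4·1+5·0+5·0 = 4 | 1·4 = 4
T: 4·0+5·0+5·1 = 5 | 1·5 = 5
A: 4·0+5·0+5·1 = 5 | 1·5 = 5
Q: 4·1+5·0+5·0 = 4 | 1·4 = 4
gcd(4,5,5,1) = 1

Coefficients: [4, 5, 5, 1]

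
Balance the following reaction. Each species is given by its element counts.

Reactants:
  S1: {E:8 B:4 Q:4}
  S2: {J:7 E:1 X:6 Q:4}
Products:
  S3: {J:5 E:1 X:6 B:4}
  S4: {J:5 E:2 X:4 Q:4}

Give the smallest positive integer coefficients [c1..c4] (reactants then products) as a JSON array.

J: 1·0+5·7 = 35 | 1·5+6·5 = 35
E: 1·8+5·1 = 13 | 1·1+6·2 = 13
X: 1·0+5·6 = 30 | 1·6+6·4 = 30
B: 1·4+5·0 = 4 | 1·4+6·0 = 4
Q: 1·4+5·4 = 24 | 1·0+6·4 = 24
gcd(1,5,1,6) = 1

Coefficients: [1, 5, 1, 6]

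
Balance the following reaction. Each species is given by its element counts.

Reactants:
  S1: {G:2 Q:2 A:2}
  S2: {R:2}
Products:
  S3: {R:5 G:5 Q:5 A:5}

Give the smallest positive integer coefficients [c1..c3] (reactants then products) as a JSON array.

R: 5·0+5·2 = 10 | 2·5 = 10
G: 5·2+5·0 = 10 | 2·5 = 10
Q: 5·2+5·0 = 10 | 2·5 = 10
A: 5·2+5·0 = 10 | 2·5 = 10
gcd(5,5,2) = 1

Coefficients: [5, 5, 2]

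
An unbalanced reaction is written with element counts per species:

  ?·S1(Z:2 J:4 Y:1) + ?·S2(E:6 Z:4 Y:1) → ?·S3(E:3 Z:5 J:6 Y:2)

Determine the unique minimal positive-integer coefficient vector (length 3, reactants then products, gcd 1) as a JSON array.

Coefficients: [3, 1, 2]

E: 3·0+1·6 = 6 | 2·3 = 6
Z: 3·2+1·4 = 10 | 2·5 = 10
J: 3·4+1·0 = 12 | 2·6 = 12
Y: 3·1+1·1 = 4 | 2·2 = 4
gcd(3,1,2) = 1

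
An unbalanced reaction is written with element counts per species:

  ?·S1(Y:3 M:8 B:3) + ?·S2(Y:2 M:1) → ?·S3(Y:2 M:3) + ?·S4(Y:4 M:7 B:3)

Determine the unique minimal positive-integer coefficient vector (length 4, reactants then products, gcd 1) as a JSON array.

Y: 4·3+5·2 = 22 | 3·2+4·4 = 22
M: 4·8+5·1 = 37 | 3·3+4·7 = 37
B: 4·3+5·0 = 12 | 3·0+4·3 = 12
gcd(4,5,3,4) = 1

Coefficients: [4, 5, 3, 4]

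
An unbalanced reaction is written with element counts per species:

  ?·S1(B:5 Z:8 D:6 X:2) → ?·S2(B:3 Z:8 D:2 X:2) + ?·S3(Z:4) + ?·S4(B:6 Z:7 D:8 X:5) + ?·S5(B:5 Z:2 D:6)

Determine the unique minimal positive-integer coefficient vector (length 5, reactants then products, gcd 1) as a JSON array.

B: 6·5 = 30 | 1·3+5·0+2·6+3·5 = 30
Z: 6·8 = 48 | 1·8+5·4+2·7+3·2 = 48
D: 6·6 = 36 | 1·2+5·0+2·8+3·6 = 36
X: 6·2 = 12 | 1·2+5·0+2·5+3·0 = 12
gcd(6,1,5,2,3) = 1

Coefficients: [6, 1, 5, 2, 3]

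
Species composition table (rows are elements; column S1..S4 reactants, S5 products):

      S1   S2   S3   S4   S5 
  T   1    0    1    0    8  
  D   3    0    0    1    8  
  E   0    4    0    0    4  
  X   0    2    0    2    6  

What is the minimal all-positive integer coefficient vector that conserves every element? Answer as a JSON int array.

T: 2·1+1·0+6·1+2·0 = 8 | 1·8 = 8
D: 2·3+1·0+6·0+2·1 = 8 | 1·8 = 8
E: 2·0+1·4+6·0+2·0 = 4 | 1·4 = 4
X: 2·0+1·2+6·0+2·2 = 6 | 1·6 = 6
gcd(2,1,6,2,1) = 1

Coefficients: [2, 1, 6, 2, 1]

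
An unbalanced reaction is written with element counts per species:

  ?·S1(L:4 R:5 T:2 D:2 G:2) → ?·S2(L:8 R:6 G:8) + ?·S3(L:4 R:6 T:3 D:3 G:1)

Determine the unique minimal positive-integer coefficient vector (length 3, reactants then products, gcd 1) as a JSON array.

L: 6·4 = 24 | 1·8+4·4 = 24
R: 6·5 = 30 | 1·6+4·6 = 30
T: 6·2 = 12 | 1·0+4·3 = 12
D: 6·2 = 12 | 1·0+4·3 = 12
G: 6·2 = 12 | 1·8+4·1 = 12
gcd(6,1,4) = 1

Coefficients: [6, 1, 4]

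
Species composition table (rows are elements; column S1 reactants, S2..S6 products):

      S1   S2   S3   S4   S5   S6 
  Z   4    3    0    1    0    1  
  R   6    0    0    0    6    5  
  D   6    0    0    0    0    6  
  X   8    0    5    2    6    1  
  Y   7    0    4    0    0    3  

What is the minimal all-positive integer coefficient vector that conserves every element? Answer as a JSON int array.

Coefficients: [6, 5, 6, 3, 1, 6]

Z: 6·4 = 24 | 5·3+6·0+3·1+1·0+6·1 = 24
R: 6·6 = 36 | 5·0+6·0+3·0+1·6+6·5 = 36
D: 6·6 = 36 | 5·0+6·0+3·0+1·0+6·6 = 36
X: 6·8 = 48 | 5·0+6·5+3·2+1·6+6·1 = 48
Y: 6·7 = 42 | 5·0+6·4+3·0+1·0+6·3 = 42
gcd(6,5,6,3,1,6) = 1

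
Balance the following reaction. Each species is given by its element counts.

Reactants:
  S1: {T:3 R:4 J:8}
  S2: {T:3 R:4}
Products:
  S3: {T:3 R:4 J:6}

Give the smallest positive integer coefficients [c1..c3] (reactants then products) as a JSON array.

Coefficients: [3, 1, 4]

T: 3·3+1·3 = 12 | 4·3 = 12
R: 3·4+1·4 = 16 | 4·4 = 16
J: 3·8+1·0 = 24 | 4·6 = 24
gcd(3,1,4) = 1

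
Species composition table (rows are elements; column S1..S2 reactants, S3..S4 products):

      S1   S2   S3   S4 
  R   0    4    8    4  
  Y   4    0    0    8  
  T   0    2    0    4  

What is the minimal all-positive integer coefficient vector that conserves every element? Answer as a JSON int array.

R: 4·0+4·4 = 16 | 1·8+2·4 = 16
Y: 4·4+4·0 = 16 | 1·0+2·8 = 16
T: 4·0+4·2 = 8 | 1·0+2·4 = 8
gcd(4,4,1,2) = 1

Coefficients: [4, 4, 1, 2]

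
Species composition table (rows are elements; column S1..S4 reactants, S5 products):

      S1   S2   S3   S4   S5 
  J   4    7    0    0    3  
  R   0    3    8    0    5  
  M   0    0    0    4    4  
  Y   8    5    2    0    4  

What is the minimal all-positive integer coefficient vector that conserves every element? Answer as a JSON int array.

Coefficients: [1, 2, 3, 6, 6]

J: 1·4+2·7+3·0+6·0 = 18 | 6·3 = 18
R: 1·0+2·3+3·8+6·0 = 30 | 6·5 = 30
M: 1·0+2·0+3·0+6·4 = 24 | 6·4 = 24
Y: 1·8+2·5+3·2+6·0 = 24 | 6·4 = 24
gcd(1,2,3,6,6) = 1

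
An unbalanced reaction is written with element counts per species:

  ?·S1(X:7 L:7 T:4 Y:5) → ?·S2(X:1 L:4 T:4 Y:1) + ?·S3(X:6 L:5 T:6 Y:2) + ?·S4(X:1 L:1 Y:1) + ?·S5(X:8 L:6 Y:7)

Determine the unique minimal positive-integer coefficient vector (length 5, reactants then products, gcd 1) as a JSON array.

X: 5·7 = 35 | 2·1+2·6+5·1+2·8 = 35
L: 5·7 = 35 | 2·4+2·5+5·1+2·6 = 35
T: 5·4 = 20 | 2·4+2·6+5·0+2·0 = 20
Y: 5·5 = 25 | 2·1+2·2+5·1+2·7 = 25
gcd(5,2,2,5,2) = 1

Coefficients: [5, 2, 2, 5, 2]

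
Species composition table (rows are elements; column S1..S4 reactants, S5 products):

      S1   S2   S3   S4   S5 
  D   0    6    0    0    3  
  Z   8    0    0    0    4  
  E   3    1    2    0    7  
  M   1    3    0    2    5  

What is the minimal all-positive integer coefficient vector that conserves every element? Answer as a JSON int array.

D: 1·0+1·6+5·0+3·0 = 6 | 2·3 = 6
Z: 1·8+1·0+5·0+3·0 = 8 | 2·4 = 8
E: 1·3+1·1+5·2+3·0 = 14 | 2·7 = 14
M: 1·1+1·3+5·0+3·2 = 10 | 2·5 = 10
gcd(1,1,5,3,2) = 1

Coefficients: [1, 1, 5, 3, 2]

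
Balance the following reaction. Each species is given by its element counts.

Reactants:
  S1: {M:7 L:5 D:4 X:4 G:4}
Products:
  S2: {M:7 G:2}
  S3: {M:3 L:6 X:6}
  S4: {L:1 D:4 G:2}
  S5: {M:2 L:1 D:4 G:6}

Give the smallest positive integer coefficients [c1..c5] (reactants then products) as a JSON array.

M: 6·7 = 42 | 4·7+4·3+5·0+1·2 = 42
L: 6·5 = 30 | 4·0+4·6+5·1+1·1 = 30
D: 6·4 = 24 | 4·0+4·0+5·4+1·4 = 24
X: 6·4 = 24 | 4·0+4·6+5·0+1·0 = 24
G: 6·4 = 24 | 4·2+4·0+5·2+1·6 = 24
gcd(6,4,4,5,1) = 1

Coefficients: [6, 4, 4, 5, 1]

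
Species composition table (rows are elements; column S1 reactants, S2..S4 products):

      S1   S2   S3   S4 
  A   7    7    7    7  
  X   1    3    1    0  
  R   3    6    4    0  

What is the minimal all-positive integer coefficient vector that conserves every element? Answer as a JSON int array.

A: 6·7 = 42 | 1·7+3·7+2·7 = 42
X: 6·1 = 6 | 1·3+3·1+2·0 = 6
R: 6·3 = 18 | 1·6+3·4+2·0 = 18
gcd(6,1,3,2) = 1

Coefficients: [6, 1, 3, 2]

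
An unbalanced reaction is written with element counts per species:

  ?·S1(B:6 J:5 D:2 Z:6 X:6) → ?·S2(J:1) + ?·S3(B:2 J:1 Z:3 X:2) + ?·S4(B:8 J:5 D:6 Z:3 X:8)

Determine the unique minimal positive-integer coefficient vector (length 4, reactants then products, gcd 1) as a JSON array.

B: 3·6 = 18 | 5·0+5·2+1·8 = 18
J: 3·5 = 15 | 5·1+5·1+1·5 = 15
D: 3·2 = 6 | 5·0+5·0+1·6 = 6
Z: 3·6 = 18 | 5·0+5·3+1·3 = 18
X: 3·6 = 18 | 5·0+5·2+1·8 = 18
gcd(3,5,5,1) = 1

Coefficients: [3, 5, 5, 1]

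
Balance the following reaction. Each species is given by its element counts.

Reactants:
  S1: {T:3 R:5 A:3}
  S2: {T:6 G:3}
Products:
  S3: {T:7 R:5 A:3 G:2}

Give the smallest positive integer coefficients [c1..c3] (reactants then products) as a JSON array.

T: 3·3+2·6 = 21 | 3·7 = 21
R: 3·5+2·0 = 15 | 3·5 = 15
A: 3·3+2·0 = 9 | 3·3 = 9
G: 3·0+2·3 = 6 | 3·2 = 6
gcd(3,2,3) = 1

Coefficients: [3, 2, 3]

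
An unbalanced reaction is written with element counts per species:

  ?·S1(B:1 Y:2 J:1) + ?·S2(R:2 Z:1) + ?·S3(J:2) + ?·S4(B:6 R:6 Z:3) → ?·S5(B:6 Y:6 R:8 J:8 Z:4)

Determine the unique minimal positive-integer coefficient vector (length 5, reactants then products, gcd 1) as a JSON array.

B: 6·1+5·0+5·0+1·6 = 12 | 2·6 = 12
Y: 6·2+5·0+5·0+1·0 = 12 | 2·6 = 12
R: 6·0+5·2+5·0+1·6 = 16 | 2·8 = 16
J: 6·1+5·0+5·2+1·0 = 16 | 2·8 = 16
Z: 6·0+5·1+5·0+1·3 = 8 | 2·4 = 8
gcd(6,5,5,1,2) = 1

Coefficients: [6, 5, 5, 1, 2]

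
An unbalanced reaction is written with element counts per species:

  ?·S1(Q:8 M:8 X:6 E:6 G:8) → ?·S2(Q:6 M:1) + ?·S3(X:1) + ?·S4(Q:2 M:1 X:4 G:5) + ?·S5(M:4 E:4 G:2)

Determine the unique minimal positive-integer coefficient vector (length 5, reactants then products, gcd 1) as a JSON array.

Coefficients: [2, 2, 4, 2, 3]

Q: 2·8 = 16 | 2·6+4·0+2·2+3·0 = 16
M: 2·8 = 16 | 2·1+4·0+2·1+3·4 = 16
X: 2·6 = 12 | 2·0+4·1+2·4+3·0 = 12
E: 2·6 = 12 | 2·0+4·0+2·0+3·4 = 12
G: 2·8 = 16 | 2·0+4·0+2·5+3·2 = 16
gcd(2,2,4,2,3) = 1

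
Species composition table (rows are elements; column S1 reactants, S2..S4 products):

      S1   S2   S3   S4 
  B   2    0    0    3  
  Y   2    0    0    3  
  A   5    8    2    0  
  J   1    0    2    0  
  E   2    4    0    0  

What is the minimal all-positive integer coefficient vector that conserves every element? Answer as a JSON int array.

Coefficients: [6, 3, 3, 4]

B: 6·2 = 12 | 3·0+3·0+4·3 = 12
Y: 6·2 = 12 | 3·0+3·0+4·3 = 12
A: 6·5 = 30 | 3·8+3·2+4·0 = 30
J: 6·1 = 6 | 3·0+3·2+4·0 = 6
E: 6·2 = 12 | 3·4+3·0+4·0 = 12
gcd(6,3,3,4) = 1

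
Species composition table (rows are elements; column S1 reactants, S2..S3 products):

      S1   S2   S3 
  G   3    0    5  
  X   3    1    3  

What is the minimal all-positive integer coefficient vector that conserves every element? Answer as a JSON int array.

G: 5·3 = 15 | 6·0+3·5 = 15
X: 5·3 = 15 | 6·1+3·3 = 15
gcd(5,6,3) = 1

Coefficients: [5, 6, 3]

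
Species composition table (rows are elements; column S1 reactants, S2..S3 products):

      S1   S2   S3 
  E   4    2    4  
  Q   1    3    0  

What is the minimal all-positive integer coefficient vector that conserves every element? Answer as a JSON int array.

Coefficients: [6, 2, 5]

E: 6·4 = 24 | 2·2+5·4 = 24
Q: 6·1 = 6 | 2·3+5·0 = 6
gcd(6,2,5) = 1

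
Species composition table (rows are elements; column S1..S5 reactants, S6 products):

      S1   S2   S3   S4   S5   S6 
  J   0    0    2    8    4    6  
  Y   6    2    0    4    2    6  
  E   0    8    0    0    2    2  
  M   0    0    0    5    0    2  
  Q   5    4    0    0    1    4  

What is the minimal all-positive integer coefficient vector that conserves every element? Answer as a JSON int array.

J: 3·0+1·0+5·2+2·8+1·4 = 30 | 5·6 = 30
Y: 3·6+1·2+5·0+2·4+1·2 = 30 | 5·6 = 30
E: 3·0+1·8+5·0+2·0+1·2 = 10 | 5·2 = 10
M: 3·0+1·0+5·0+2·5+1·0 = 10 | 5·2 = 10
Q: 3·5+1·4+5·0+2·0+1·1 = 20 | 5·4 = 20
gcd(3,1,5,2,1,5) = 1

Coefficients: [3, 1, 5, 2, 1, 5]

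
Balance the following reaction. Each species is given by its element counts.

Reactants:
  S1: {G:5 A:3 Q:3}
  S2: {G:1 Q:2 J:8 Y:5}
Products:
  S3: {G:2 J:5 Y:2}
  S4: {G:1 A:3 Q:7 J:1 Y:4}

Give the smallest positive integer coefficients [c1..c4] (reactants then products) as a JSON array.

Coefficients: [1, 2, 3, 1]

G: 1·5+2·1 = 7 | 3·2+1·1 = 7
A: 1·3+2·0 = 3 | 3·0+1·3 = 3
Q: 1·3+2·2 = 7 | 3·0+1·7 = 7
J: 1·0+2·8 = 16 | 3·5+1·1 = 16
Y: 1·0+2·5 = 10 | 3·2+1·4 = 10
gcd(1,2,3,1) = 1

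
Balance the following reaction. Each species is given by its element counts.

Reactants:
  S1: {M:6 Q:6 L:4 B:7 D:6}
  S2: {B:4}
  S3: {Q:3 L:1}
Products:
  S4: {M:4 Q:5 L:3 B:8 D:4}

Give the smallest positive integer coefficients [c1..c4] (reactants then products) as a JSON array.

Coefficients: [4, 5, 2, 6]

M: 4·6+5·0+2·0 = 24 | 6·4 = 24
Q: 4·6+5·0+2·3 = 30 | 6·5 = 30
L: 4·4+5·0+2·1 = 18 | 6·3 = 18
B: 4·7+5·4+2·0 = 48 | 6·8 = 48
D: 4·6+5·0+2·0 = 24 | 6·4 = 24
gcd(4,5,2,6) = 1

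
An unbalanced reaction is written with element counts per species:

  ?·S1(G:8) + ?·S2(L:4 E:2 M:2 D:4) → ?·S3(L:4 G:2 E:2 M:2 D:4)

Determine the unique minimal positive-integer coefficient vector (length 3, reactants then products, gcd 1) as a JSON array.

L: 1·0+4·4 = 16 | 4·4 = 16
G: 1·8+4·0 = 8 | 4·2 = 8
E: 1·0+4·2 = 8 | 4·2 = 8
M: 1·0+4·2 = 8 | 4·2 = 8
D: 1·0+4·4 = 16 | 4·4 = 16
gcd(1,4,4) = 1

Coefficients: [1, 4, 4]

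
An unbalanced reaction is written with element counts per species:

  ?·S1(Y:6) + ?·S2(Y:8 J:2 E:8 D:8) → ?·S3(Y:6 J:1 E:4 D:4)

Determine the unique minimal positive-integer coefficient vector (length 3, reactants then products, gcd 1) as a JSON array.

Coefficients: [2, 3, 6]

Y: 2·6+3·8 = 36 | 6·6 = 36
J: 2·0+3·2 = 6 | 6·1 = 6
E: 2·0+3·8 = 24 | 6·4 = 24
D: 2·0+3·8 = 24 | 6·4 = 24
gcd(2,3,6) = 1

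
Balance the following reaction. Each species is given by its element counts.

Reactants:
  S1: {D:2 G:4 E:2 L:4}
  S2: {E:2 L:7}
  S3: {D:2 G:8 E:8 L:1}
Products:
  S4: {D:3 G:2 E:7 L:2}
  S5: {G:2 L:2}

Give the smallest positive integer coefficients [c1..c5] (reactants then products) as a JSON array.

Coefficients: [2, 1, 1, 2, 6]

D: 2·2+1·0+1·2 = 6 | 2·3+6·0 = 6
G: 2·4+1·0+1·8 = 16 | 2·2+6·2 = 16
E: 2·2+1·2+1·8 = 14 | 2·7+6·0 = 14
L: 2·4+1·7+1·1 = 16 | 2·2+6·2 = 16
gcd(2,1,1,2,6) = 1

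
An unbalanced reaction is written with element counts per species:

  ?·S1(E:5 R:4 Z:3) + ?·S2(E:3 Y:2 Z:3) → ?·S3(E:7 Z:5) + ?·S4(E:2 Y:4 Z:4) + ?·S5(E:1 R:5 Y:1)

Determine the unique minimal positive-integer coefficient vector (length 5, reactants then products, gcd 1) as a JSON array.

E: 5·5+6·3 = 43 | 5·7+2·2+4·1 = 43
R: 5·4+6·0 = 20 | 5·0+2·0+4·5 = 20
Y: 5·0+6·2 = 12 | 5·0+2·4+4·1 = 12
Z: 5·3+6·3 = 33 | 5·5+2·4+4·0 = 33
gcd(5,6,5,2,4) = 1

Coefficients: [5, 6, 5, 2, 4]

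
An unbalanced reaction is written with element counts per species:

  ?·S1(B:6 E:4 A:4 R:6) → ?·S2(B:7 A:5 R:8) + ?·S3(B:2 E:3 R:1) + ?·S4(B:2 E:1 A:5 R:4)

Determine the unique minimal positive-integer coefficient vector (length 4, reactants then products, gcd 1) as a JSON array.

Coefficients: [5, 2, 6, 2]

B: 5·6 = 30 | 2·7+6·2+2·2 = 30
E: 5·4 = 20 | 2·0+6·3+2·1 = 20
A: 5·4 = 20 | 2·5+6·0+2·5 = 20
R: 5·6 = 30 | 2·8+6·1+2·4 = 30
gcd(5,2,6,2) = 1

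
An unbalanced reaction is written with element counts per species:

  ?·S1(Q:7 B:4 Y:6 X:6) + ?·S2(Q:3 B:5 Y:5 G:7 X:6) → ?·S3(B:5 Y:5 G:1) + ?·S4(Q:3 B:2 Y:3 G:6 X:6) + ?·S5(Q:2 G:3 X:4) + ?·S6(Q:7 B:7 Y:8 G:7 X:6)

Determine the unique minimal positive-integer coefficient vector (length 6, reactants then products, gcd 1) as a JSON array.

Q: 1·7+5·3 = 22 | 4·0+1·3+6·2+1·7 = 22
B: 1·4+5·5 = 29 | 4·5+1·2+6·0+1·7 = 29
Y: 1·6+5·5 = 31 | 4·5+1·3+6·0+1·8 = 31
G: 1·0+5·7 = 35 | 4·1+1·6+6·3+1·7 = 35
X: 1·6+5·6 = 36 | 4·0+1·6+6·4+1·6 = 36
gcd(1,5,4,1,6,1) = 1

Coefficients: [1, 5, 4, 1, 6, 1]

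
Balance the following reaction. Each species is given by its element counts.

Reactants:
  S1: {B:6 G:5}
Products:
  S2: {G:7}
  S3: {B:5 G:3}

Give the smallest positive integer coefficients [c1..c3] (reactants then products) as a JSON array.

Coefficients: [5, 1, 6]

B: 5·6 = 30 | 1·0+6·5 = 30
G: 5·5 = 25 | 1·7+6·3 = 25
gcd(5,1,6) = 1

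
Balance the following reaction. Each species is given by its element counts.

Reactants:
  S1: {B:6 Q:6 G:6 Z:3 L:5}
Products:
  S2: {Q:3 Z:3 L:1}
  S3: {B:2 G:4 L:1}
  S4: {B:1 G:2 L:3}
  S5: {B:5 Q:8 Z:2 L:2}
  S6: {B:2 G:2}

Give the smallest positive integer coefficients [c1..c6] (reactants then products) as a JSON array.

B: 6·6 = 36 | 4·0+5·2+5·1+3·5+3·2 = 36
Q: 6·6 = 36 | 4·3+5·0+5·0+3·8+3·0 = 36
G: 6·6 = 36 | 4·0+5·4+5·2+3·0+3·2 = 36
Z: 6·3 = 18 | 4·3+5·0+5·0+3·2+3·0 = 18
L: 6·5 = 30 | 4·1+5·1+5·3+3·2+3·0 = 30
gcd(6,4,5,5,3,3) = 1

Coefficients: [6, 4, 5, 5, 3, 3]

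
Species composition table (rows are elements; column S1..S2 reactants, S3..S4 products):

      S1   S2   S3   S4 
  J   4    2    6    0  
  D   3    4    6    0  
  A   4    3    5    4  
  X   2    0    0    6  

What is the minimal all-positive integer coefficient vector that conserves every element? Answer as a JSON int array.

J: 6·4+3·2 = 30 | 5·6+2·0 = 30
D: 6·3+3·4 = 30 | 5·6+2·0 = 30
A: 6·4+3·3 = 33 | 5·5+2·4 = 33
X: 6·2+3·0 = 12 | 5·0+2·6 = 12
gcd(6,3,5,2) = 1

Coefficients: [6, 3, 5, 2]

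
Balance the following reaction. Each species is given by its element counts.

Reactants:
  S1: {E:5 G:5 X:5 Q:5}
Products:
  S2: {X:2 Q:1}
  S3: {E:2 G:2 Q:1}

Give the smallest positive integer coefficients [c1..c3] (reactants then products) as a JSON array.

Coefficients: [2, 5, 5]

E: 2·5 = 10 | 5·0+5·2 = 10
G: 2·5 = 10 | 5·0+5·2 = 10
X: 2·5 = 10 | 5·2+5·0 = 10
Q: 2·5 = 10 | 5·1+5·1 = 10
gcd(2,5,5) = 1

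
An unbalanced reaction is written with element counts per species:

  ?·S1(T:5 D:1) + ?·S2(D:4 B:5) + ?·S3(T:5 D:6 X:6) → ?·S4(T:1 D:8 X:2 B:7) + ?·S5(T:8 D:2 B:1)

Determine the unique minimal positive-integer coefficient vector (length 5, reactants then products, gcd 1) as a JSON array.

Coefficients: [6, 5, 1, 3, 4]

T: 6·5+5·0+1·5 = 35 | 3·1+4·8 = 35
D: 6·1+5·4+1·6 = 32 | 3·8+4·2 = 32
X: 6·0+5·0+1·6 = 6 | 3·2+4·0 = 6
B: 6·0+5·5+1·0 = 25 | 3·7+4·1 = 25
gcd(6,5,1,3,4) = 1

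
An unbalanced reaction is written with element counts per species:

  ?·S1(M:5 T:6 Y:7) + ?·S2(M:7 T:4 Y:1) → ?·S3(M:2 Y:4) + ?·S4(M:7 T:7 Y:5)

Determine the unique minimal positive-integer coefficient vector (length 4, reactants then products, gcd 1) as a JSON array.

Coefficients: [5, 3, 2, 6]

M: 5·5+3·7 = 46 | 2·2+6·7 = 46
T: 5·6+3·4 = 42 | 2·0+6·7 = 42
Y: 5·7+3·1 = 38 | 2·4+6·5 = 38
gcd(5,3,2,6) = 1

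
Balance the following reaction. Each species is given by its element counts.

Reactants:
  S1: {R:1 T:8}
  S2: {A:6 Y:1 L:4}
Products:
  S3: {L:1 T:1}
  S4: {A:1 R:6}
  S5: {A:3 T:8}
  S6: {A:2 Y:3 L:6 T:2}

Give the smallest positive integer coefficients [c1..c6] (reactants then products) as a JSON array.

Coefficients: [6, 3, 6, 1, 5, 1]

A: 6·0+3·6 = 18 | 6·0+1·1+5·3+1·2 = 18
Y: 6·0+3·1 = 3 | 6·0+1·0+5·0+1·3 = 3
R: 6·1+3·0 = 6 | 6·0+1·6+5·0+1·0 = 6
L: 6·0+3·4 = 12 | 6·1+1·0+5·0+1·6 = 12
T: 6·8+3·0 = 48 | 6·1+1·0+5·8+1·2 = 48
gcd(6,3,6,1,5,1) = 1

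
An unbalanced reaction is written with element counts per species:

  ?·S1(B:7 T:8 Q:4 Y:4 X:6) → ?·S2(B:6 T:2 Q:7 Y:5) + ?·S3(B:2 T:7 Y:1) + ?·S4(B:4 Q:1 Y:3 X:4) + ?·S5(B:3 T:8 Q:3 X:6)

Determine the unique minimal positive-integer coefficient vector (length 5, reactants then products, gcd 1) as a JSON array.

B: 4·7 = 28 | 1·6+2·2+3·4+2·3 = 28
T: 4·8 = 32 | 1·2+2·7+3·0+2·8 = 32
Q: 4·4 = 16 | 1·7+2·0+3·1+2·3 = 16
Y: 4·4 = 16 | 1·5+2·1+3·3+2·0 = 16
X: 4·6 = 24 | 1·0+2·0+3·4+2·6 = 24
gcd(4,1,2,3,2) = 1

Coefficients: [4, 1, 2, 3, 2]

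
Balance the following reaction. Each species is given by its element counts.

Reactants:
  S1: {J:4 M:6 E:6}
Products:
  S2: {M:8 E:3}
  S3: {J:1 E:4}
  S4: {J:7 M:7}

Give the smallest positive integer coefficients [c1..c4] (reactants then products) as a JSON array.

J: 5·4 = 20 | 2·0+6·1+2·7 = 20
M: 5·6 = 30 | 2·8+6·0+2·7 = 30
E: 5·6 = 30 | 2·3+6·4+2·0 = 30
gcd(5,2,6,2) = 1

Coefficients: [5, 2, 6, 2]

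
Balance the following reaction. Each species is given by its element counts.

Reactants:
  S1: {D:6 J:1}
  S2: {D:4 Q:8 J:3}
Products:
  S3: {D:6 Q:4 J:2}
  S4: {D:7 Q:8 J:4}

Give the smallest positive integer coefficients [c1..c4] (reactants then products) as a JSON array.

Coefficients: [5, 5, 6, 2]

D: 5·6+5·4 = 50 | 6·6+2·7 = 50
Q: 5·0+5·8 = 40 | 6·4+2·8 = 40
J: 5·1+5·3 = 20 | 6·2+2·4 = 20
gcd(5,5,6,2) = 1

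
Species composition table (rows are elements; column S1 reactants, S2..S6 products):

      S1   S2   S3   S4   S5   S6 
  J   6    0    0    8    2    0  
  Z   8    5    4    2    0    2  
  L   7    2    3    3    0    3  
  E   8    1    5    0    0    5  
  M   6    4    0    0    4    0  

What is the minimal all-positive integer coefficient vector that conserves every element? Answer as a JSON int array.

Coefficients: [4, 2, 3, 2, 4, 3]

J: 4·6 = 24 | 2·0+3·0+2·8+4·2+3·0 = 24
Z: 4·8 = 32 | 2·5+3·4+2·2+4·0+3·2 = 32
L: 4·7 = 28 | 2·2+3·3+2·3+4·0+3·3 = 28
E: 4·8 = 32 | 2·1+3·5+2·0+4·0+3·5 = 32
M: 4·6 = 24 | 2·4+3·0+2·0+4·4+3·0 = 24
gcd(4,2,3,2,4,3) = 1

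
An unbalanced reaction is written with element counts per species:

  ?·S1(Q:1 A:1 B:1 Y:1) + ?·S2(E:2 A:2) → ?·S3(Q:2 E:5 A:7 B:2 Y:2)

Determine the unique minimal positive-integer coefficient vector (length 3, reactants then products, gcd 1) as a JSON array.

Coefficients: [4, 5, 2]

Q: 4·1+5·0 = 4 | 2·2 = 4
E: 4·0+5·2 = 10 | 2·5 = 10
A: 4·1+5·2 = 14 | 2·7 = 14
B: 4·1+5·0 = 4 | 2·2 = 4
Y: 4·1+5·0 = 4 | 2·2 = 4
gcd(4,5,2) = 1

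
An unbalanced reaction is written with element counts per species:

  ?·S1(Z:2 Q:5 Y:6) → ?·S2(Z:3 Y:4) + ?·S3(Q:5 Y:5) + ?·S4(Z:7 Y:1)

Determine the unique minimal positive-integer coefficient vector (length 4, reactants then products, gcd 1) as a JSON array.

Z: 5·2 = 10 | 1·3+5·0+1·7 = 10
Q: 5·5 = 25 | 1·0+5·5+1·0 = 25
Y: 5·6 = 30 | 1·4+5·5+1·1 = 30
gcd(5,1,5,1) = 1

Coefficients: [5, 1, 5, 1]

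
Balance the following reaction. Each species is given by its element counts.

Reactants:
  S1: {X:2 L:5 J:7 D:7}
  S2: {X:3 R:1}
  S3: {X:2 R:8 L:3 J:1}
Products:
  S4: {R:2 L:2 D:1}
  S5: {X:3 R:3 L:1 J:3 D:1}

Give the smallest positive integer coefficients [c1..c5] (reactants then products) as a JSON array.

Coefficients: [1, 1, 2, 4, 3]

X: 1·2+1·3+2·2 = 9 | 4·0+3·3 = 9
R: 1·0+1·1+2·8 = 17 | 4·2+3·3 = 17
L: 1·5+1·0+2·3 = 11 | 4·2+3·1 = 11
J: 1·7+1·0+2·1 = 9 | 4·0+3·3 = 9
D: 1·7+1·0+2·0 = 7 | 4·1+3·1 = 7
gcd(1,1,2,4,3) = 1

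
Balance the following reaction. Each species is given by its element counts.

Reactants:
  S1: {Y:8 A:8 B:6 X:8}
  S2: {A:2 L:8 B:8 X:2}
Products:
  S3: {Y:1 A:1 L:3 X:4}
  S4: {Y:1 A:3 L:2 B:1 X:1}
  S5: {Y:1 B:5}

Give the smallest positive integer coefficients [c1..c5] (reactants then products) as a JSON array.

Coefficients: [2, 3, 4, 6, 6]

Y: 2·8+3·0 = 16 | 4·1+6·1+6·1 = 16
A: 2·8+3·2 = 22 | 4·1+6·3+6·0 = 22
L: 2·0+3·8 = 24 | 4·3+6·2+6·0 = 24
B: 2·6+3·8 = 36 | 4·0+6·1+6·5 = 36
X: 2·8+3·2 = 22 | 4·4+6·1+6·0 = 22
gcd(2,3,4,6,6) = 1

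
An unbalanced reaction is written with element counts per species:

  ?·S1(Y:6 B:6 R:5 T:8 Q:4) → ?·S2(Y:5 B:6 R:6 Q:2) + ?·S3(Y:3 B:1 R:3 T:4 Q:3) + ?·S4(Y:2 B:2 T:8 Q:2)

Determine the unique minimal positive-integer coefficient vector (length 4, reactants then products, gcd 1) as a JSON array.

Coefficients: [6, 4, 2, 5]

Y: 6·6 = 36 | 4·5+2·3+5·2 = 36
B: 6·6 = 36 | 4·6+2·1+5·2 = 36
R: 6·5 = 30 | 4·6+2·3+5·0 = 30
T: 6·8 = 48 | 4·0+2·4+5·8 = 48
Q: 6·4 = 24 | 4·2+2·3+5·2 = 24
gcd(6,4,2,5) = 1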